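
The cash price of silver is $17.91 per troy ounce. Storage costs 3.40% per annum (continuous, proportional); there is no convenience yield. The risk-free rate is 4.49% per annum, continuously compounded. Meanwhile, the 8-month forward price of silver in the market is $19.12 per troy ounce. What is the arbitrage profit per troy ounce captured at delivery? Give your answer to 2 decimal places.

Fair forward: F* = S·e^(carry·T), with carry = (r + u) = 0.0449 + 0.0340 = 0.0789
F* = 17.91 · e^(0.0789 × 8/12) = 17.91 · e^0.052600 = 17.91 × 1.054008 = $18.8773
Market $19.12 > fair $18.8773: forward overpriced → cash-and-carry (buy spot, short the forward).
At maturity, profit = |F_mkt − F*| = |19.12 − 18.8773| = $0.24 per troy ounce

$0.24 per troy ounce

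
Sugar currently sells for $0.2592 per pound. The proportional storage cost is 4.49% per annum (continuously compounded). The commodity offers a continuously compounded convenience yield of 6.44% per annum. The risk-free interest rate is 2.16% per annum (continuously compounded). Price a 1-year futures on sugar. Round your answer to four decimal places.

$0.2597 per pound

Net carry = r + u − y = 0.0216 + 0.0449 − 0.0644 = 0.0021
F = S·e^((r+u−y)T) = 0.2592 · e^(0.0021 × 1) = 0.2592 · e^0.002100
= 0.2592 × 1.002102 = $0.2597 per pound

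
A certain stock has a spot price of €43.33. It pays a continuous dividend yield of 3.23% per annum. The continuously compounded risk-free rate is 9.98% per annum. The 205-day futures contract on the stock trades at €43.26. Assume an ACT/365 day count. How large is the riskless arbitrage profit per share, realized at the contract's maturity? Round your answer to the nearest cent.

€1.74 per share

Fair futures: F* = S·e^(carry·T), with carry = (r − q) = 0.0998 − 0.0323 = 0.0675
F* = 43.33 · e^(0.0675 × 205/365) = 43.33 · e^0.037911 = 43.33 × 1.038639 = €45.0042
Market €43.26 < fair €45.0042: forward underpriced → reverse cash-and-carry (short spot, go long the forward).
At maturity, profit = |F_mkt − F*| = |43.26 − 45.0042| = €1.74 per share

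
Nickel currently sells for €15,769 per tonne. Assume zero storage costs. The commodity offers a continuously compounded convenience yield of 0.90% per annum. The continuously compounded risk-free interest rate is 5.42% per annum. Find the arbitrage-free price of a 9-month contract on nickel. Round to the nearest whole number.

€16,313 per tonne

Net carry = r + u − y = 0.0542 + 0.0000 − 0.0090 = 0.0452
F = S·e^((r+u−y)T) = 15769 · e^(0.0452 × 9/12) = 15769 · e^0.033900
= 15769 × 1.034481 = €16,313 per tonne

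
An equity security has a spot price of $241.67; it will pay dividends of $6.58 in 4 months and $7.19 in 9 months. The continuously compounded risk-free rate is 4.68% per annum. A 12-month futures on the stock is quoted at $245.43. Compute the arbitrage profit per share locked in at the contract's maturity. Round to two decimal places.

$6.24 per share

PV(dividends) I = 6.58·e^(−0.0468·4/12) + 7.19·e^(−0.0468·9/12) = 13.4202
Fair futures F* = (S − I)·e^(rT) = (241.67 − 13.4202)·e^0.046800 = 228.2498 × 1.047912 = 239.1857
Market $245.43 > fair 239.1857: forward overpriced → cash-and-carry (borrow at r, buy the stock and collect the dividends, short the forward).
Profit at T = |F_mkt − F*| = |245.43 − 239.1857| = $6.24 per share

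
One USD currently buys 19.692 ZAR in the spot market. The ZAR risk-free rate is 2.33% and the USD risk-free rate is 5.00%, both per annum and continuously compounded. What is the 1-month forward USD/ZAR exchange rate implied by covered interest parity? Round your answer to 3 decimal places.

19.648

F = S·e^((r_ZAR − r_USD)T) = 19.692 · e^((0.0233 − 0.0500) × 1/12)
= 19.692 · e^-0.002225 = 19.692 × 0.997777
F = 19.648 ZAR per USD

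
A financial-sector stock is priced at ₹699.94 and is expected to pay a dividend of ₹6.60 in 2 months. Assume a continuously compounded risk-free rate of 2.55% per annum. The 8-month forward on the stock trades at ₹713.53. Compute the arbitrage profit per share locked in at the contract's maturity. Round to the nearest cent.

PV(dividends) I = 6.60·e^(−0.0255·2/12) = 6.5720
Fair forward F* = (S − I)·e^(rT) = (699.94 − 6.5720)·e^0.017000 = 693.3680 × 1.017145 = 705.2558
Market ₹713.53 > fair 705.2558: forward overpriced → cash-and-carry (borrow at r, buy the stock and collect the dividends, short the forward).
Profit at T = |F_mkt − F*| = |713.53 − 705.2558| = ₹8.27 per share

₹8.27 per share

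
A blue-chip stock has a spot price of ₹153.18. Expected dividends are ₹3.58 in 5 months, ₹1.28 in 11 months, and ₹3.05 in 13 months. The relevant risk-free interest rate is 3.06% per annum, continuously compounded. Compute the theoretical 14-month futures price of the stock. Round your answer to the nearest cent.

PV(dividends) I = 3.58·e^(−0.0306·5/12) + 1.28·e^(−0.0306·11/12) + 3.05·e^(−0.0306·13/12)
I = 3.5346 + 1.2446 + 2.9505 = 7.7297
F = (S − I)·e^(rT) = (153.18 − 7.7297) · e^(0.0306·14/12)
= 145.4503 · e^0.035700 = 145.4503 × 1.036345 = ₹150.74

₹150.74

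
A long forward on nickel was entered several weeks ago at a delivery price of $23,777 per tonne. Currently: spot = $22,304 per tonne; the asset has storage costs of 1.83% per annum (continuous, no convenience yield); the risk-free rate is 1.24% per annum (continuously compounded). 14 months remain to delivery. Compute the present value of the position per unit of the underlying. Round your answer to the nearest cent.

Current fair forward for the remaining 14 months: F = S·e^((r + u)·T), (r + u) = 0.0124 + 0.0183 = 0.0307
F = 22304 · e^(0.0307 × 14/12) = 22304 × 1.03646581 = 23117.3334
Value of long forward = (F − K)·e^(−rT) = (23117.3334 − 23777) · e^(−0.0124·14/12)
= -659.6666 × 0.98563747 = -650.19

-$650.19 per tonne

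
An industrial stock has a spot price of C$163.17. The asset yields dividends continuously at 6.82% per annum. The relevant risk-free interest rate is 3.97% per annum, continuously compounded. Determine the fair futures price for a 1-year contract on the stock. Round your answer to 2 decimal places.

F = S·e^((r − q)T) = 163.17 · e^((0.0397 − 0.0682) × 12/12)
= 163.17 · e^-0.028500 = 163.17 × 0.971902
F = C$158.59

C$158.59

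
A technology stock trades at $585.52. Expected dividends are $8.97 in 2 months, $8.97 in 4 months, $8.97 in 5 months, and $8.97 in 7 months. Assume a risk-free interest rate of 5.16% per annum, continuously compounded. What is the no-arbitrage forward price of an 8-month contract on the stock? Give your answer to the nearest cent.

$569.59

PV(dividends) I = 8.97·e^(−0.0516·2/12) + 8.97·e^(−0.0516·4/12) + 8.97·e^(−0.0516·5/12) + 8.97·e^(−0.0516·7/12)
I = 8.8932 + 8.8170 + 8.7792 + 8.7040 = 35.1934
F = (S − I)·e^(rT) = (585.52 − 35.1934) · e^(0.0516·8/12)
= 550.3266 · e^0.034400 = 550.3266 × 1.034999 = $569.59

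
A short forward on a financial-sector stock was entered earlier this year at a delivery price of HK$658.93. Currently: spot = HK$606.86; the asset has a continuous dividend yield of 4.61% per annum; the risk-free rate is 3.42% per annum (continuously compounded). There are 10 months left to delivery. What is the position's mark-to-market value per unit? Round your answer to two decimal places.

HK$56.43

Current fair forward for the remaining 10 months: F = S·e^((r − q)·T), (r − q) = 0.0342 − 0.0461 = -0.0119
F = 606.86 · e^(-0.0119 × 10/12) = 606.86 × 0.990132 = 600.8715
Value of long forward = (F − K)·e^(−rT) = (600.8715 − 658.93) · e^(−0.0342·10/12)
= -58.0585 × 0.971902 = -56.43
Short position value = −(long value) = HK$56.43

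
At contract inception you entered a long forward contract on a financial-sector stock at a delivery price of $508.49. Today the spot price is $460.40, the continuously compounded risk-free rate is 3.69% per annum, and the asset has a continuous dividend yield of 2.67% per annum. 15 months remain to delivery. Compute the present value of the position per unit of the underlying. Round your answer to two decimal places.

Current fair forward for the remaining 15 months: F = S·e^((r − q)·T), (r − q) = 0.0369 − 0.0267 = 0.0102
F = 460.40 · e^(0.0102 × 15/12) = 460.40 × 1.012832 = 466.3079
Value of long forward = (F − K)·e^(−rT) = (466.3079 − 508.49) · e^(−0.0369·15/12)
= -42.1821 × 0.954923 = -40.28

-$40.28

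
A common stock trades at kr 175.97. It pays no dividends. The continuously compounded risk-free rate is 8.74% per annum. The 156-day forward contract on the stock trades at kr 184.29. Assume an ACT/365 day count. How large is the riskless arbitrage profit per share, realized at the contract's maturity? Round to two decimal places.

Fair forward: F* = S·e^(carry·T), with carry = r = 0.0874
F* = 175.97 · e^(0.0874 × 156/365) = 175.97 · e^0.037355 = 175.97 × 1.038061 = kr 182.6676
Market kr 184.29 > fair kr 182.6676: forward overpriced → cash-and-carry (buy spot, short the forward).
At maturity, profit = |F_mkt − F*| = |184.29 − 182.6676| = kr 1.62 per share

kr 1.62 per share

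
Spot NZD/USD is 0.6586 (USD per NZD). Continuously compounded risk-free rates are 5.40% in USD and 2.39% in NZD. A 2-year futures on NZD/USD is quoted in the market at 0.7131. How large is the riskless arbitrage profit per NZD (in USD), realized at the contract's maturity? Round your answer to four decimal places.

0.0136 per NZD (in USD)

Fair futures: F* = S·e^(carry·T), with carry = (r_USD − r_NZD) = 0.0540 − 0.0239 = 0.0301
F* = 0.6586 · e^(0.0301 × 2) = 0.6586 · e^0.060200 = 0.6586 × 1.062049 = 0.6995
Market 0.7131 > fair 0.6995: forward overpriced → cash-and-carry (buy spot, short the forward).
At maturity, profit = |F_mkt − F*| = |0.7131 − 0.6995| = 0.0136 per NZD (in USD)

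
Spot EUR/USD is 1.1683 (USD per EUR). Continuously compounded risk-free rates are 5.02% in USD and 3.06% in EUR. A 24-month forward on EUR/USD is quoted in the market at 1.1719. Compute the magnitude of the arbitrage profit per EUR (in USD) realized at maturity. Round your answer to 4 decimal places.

Fair forward: F* = S·e^(carry·T), with carry = (r_USD − r_EUR) = 0.0502 − 0.0306 = 0.0196
F* = 1.1683 · e^(0.0196 × 24/12) = 1.1683 · e^0.039200 = 1.1683 × 1.039978 = 1.2150
Market 1.1719 < fair 1.2150: forward underpriced → reverse cash-and-carry (short spot, go long the forward).
At maturity, profit = |F_mkt − F*| = |1.1719 − 1.2150| = 0.0431 per EUR (in USD)

0.0431 per EUR (in USD)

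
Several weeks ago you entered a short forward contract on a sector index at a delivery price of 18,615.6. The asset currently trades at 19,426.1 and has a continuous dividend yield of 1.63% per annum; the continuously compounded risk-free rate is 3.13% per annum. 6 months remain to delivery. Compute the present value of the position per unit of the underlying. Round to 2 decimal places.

Current fair forward for the remaining 6 months: F = S·e^((r − q)·T), (r − q) = 0.0313 − 0.0163 = 0.0150
F = 19426.1 · e^(0.0150 × 6/12) = 19426.1 × 1.00752820 = 19572.3436
Value of long forward = (F − K)·e^(−rT) = (19572.3436 − 18615.6) · e^(−0.0313·6/12)
= 956.7436 × 0.98447182 = 941.89
Short position value = −(long value) = -941.89

-941.89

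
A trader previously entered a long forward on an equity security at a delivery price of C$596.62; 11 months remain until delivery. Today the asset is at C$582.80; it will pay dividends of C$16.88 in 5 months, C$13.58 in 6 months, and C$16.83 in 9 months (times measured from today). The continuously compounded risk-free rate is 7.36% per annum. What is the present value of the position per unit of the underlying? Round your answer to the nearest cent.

-C$20.28

PV(remaining dividends) I = 16.88·e^(−0.0736·5/12) + 13.58·e^(−0.0736·6/12) + 16.83·e^(−0.0736·9/12) = 45.3857
Current forward F = (S − I)·e^(rT) = (582.80 − 45.3857)·e^(0.0736·11/12) = 537.4143 × 1.069795 = 574.9231
Value (long) = (F − K)·e^(−rT) = (574.9231 − 596.62) × 0.934759 = -20.2814
Value = -C$20.28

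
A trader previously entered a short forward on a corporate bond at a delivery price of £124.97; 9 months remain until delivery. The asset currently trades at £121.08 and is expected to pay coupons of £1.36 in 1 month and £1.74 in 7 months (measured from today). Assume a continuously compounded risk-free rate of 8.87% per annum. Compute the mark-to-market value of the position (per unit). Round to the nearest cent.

PV(remaining coupons) I = 1.36·e^(−0.0887·1/12) + 1.74·e^(−0.0887·7/12) = 3.0022
Current forward F = (S − I)·e^(rT) = (121.08 − 3.0022)·e^(0.0887·9/12) = 118.0778 × 1.068788 = 126.2001
Value (long) = (F − K)·e^(−rT) = (126.2001 − 124.97) × 0.935640 = 1.1509
Short position value = −(long value) = -£1.15

-£1.15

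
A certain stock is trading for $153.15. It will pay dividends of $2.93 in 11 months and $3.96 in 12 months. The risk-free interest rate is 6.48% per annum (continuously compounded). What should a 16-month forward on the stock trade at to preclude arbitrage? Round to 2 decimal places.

$159.91

PV(dividends) I = 2.93·e^(−0.0648·11/12) + 3.96·e^(−0.0648·12/12)
I = 2.7610 + 3.7115 = 6.4725
F = (S − I)·e^(rT) = (153.15 − 6.4725) · e^(0.0648·16/12)
= 146.6775 · e^0.086400 = 146.6775 × 1.090242 = $159.91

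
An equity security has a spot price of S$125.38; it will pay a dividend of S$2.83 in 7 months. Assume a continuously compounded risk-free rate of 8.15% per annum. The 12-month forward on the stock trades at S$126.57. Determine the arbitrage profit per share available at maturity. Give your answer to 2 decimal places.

PV(dividends) I = 2.83·e^(−0.0815·7/12) = 2.6986
Fair forward F* = (S − I)·e^(rT) = (125.38 − 2.6986)·e^0.081500 = 122.6814 × 1.084913 = 133.0986
Market S$126.57 < fair 133.0986: forward underpriced → reverse cash-and-carry (short the stock, invest proceeds at r, pay the dividends, go long the forward).
Profit at T = |F_mkt − F*| = |126.57 − 133.0986| = S$6.53 per share

S$6.53 per share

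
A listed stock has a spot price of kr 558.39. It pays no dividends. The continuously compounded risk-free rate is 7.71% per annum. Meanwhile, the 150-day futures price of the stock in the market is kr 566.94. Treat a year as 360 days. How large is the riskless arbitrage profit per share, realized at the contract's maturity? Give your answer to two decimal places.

Fair futures: F* = S·e^(carry·T), with carry = r = 0.0771
F* = 558.39 · e^(0.0771 × 150/360) = 558.39 · e^0.032125 = 558.39 × 1.032647 = kr 576.6198
Market kr 566.94 < fair kr 576.6198: forward underpriced → reverse cash-and-carry (short spot, go long the forward).
At maturity, profit = |F_mkt − F*| = |566.94 − 576.6198| = kr 9.68 per share

kr 9.68 per share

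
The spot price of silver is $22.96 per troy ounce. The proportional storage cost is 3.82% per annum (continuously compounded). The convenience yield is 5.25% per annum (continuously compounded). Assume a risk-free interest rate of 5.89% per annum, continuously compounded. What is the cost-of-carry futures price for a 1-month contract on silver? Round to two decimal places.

Net carry = r + u − y = 0.0589 + 0.0382 − 0.0525 = 0.0446
F = S·e^((r+u−y)T) = 22.96 · e^(0.0446 × 1/12) = 22.96 · e^0.003717
= 22.96 × 1.003724 = $23.05 per troy ounce

$23.05 per troy ounce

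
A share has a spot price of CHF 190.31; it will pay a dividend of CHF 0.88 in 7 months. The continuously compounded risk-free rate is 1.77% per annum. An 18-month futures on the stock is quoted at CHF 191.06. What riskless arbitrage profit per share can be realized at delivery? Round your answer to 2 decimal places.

PV(dividends) I = 0.88·e^(−0.0177·7/12) = 0.8710
Fair futures F* = (S − I)·e^(rT) = (190.31 − 0.8710)·e^0.026550 = 189.4390 × 1.026906 = 194.5360
Market CHF 191.06 < fair 194.5360: forward underpriced → reverse cash-and-carry (short the stock, invest proceeds at r, pay the dividends, go long the forward).
Profit at T = |F_mkt − F*| = |191.06 − 194.5360| = CHF 3.48 per share

CHF 3.48 per share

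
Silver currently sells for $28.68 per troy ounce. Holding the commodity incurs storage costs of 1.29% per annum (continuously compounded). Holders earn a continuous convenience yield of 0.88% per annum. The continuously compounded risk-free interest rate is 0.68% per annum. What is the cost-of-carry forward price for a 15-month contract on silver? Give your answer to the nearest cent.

$29.07 per troy ounce

Net carry = r + u − y = 0.0068 + 0.0129 − 0.0088 = 0.0109
F = S·e^((r+u−y)T) = 28.68 · e^(0.0109 × 15/12) = 28.68 · e^0.013625
= 28.68 × 1.013718 = $29.07 per troy ounce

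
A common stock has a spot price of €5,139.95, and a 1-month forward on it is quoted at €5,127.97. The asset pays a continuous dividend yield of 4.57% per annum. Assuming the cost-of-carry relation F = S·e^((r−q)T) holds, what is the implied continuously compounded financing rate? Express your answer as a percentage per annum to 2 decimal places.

From F = S·e^((r−q)T): (r − q) = ln(F/S)/T
ln(5127.97/5139.95) = ln(0.997669) = -0.002334
(r − q) = -0.002334 / (1/12) = -0.028008
r = ln(F/S)/T + q = -0.028008 + 0.0457 = 0.017692
r = 1.77%

1.77%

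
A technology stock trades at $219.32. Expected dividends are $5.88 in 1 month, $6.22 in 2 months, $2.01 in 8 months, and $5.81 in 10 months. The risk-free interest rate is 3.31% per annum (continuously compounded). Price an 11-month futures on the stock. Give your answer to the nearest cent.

$205.80

PV(dividends) I = 5.88·e^(−0.0331·1/12) + 6.22·e^(−0.0331·2/12) + 2.01·e^(−0.0331·8/12) + 5.81·e^(−0.0331·10/12)
I = 5.8638 + 6.1858 + 1.9661 + 5.6519 = 19.6676
F = (S − I)·e^(rT) = (219.32 − 19.6676) · e^(0.0331·11/12)
= 199.6524 · e^0.030342 = 199.6524 × 1.030807 = $205.80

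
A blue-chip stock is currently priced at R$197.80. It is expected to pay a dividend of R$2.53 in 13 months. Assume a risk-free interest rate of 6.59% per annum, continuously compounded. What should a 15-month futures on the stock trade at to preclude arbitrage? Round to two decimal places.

PV(dividends) I = 2.53·e^(−0.0659·13/12)
I = 2.3557
F = (S − I)·e^(rT) = (197.80 − 2.3557) · e^(0.0659·15/12)
= 195.4443 · e^0.082375 = 195.4443 × 1.085863 = R$212.23

R$212.23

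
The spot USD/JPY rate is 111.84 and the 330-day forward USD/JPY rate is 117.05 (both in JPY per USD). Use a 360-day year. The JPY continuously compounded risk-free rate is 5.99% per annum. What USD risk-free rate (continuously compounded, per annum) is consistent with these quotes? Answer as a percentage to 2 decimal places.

F = S·e^((r_JPY − r_USD)T) ⇒ r_USD = r_JPY − ln(F/S)/T
ln(117.05/111.84) = 0.045532; /(330/360) = 0.049671
r_USD = 0.0599 − 0.049671 = 0.010229
r_USD = 1.02%

1.02%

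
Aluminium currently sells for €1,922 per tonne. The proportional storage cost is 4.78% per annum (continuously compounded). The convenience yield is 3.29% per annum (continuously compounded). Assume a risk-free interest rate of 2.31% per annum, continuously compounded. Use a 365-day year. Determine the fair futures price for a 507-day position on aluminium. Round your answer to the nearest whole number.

Net carry = r + u − y = 0.0231 + 0.0478 − 0.0329 = 0.0380
F = S·e^((r+u−y)T) = 1922 · e^(0.0380 × 507/365) = 1922 · e^0.052784
= 1922 × 1.054202 = €2,026 per tonne

€2,026 per tonne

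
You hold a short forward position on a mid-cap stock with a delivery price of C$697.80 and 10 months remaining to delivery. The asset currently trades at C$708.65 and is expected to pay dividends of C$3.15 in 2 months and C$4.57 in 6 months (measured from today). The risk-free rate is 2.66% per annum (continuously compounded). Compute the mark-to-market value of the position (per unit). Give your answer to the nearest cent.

PV(remaining dividends) I = 3.15·e^(−0.0266·2/12) + 4.57·e^(−0.0266·6/12) = 7.6457
Current forward F = (S − I)·e^(rT) = (708.65 − 7.6457)·e^(0.0266·10/12) = 701.0043 × 1.022414 = 716.7166
Value (long) = (F − K)·e^(−rT) = (716.7166 − 697.80) × 0.978077 = 18.5019
Short position value = −(long value) = -C$18.50

-C$18.50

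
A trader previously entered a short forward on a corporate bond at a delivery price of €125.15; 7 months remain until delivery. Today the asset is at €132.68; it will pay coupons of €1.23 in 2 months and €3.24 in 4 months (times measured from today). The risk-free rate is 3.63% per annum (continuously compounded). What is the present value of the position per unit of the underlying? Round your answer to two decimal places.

-€5.73

PV(remaining coupons) I = 1.23·e^(−0.0363·2/12) + 3.24·e^(−0.0363·4/12) = 4.4236
Current forward F = (S − I)·e^(rT) = (132.68 − 4.4236)·e^(0.0363·7/12) = 128.2564 × 1.021401 = 131.0012
Value (long) = (F − K)·e^(−rT) = (131.0012 − 125.15) × 0.979048 = 5.7286
Short position value = −(long value) = -€5.73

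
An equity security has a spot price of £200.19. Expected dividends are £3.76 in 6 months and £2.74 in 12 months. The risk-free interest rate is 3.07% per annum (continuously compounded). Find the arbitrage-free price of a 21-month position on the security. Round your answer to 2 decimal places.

£204.53

PV(dividends) I = 3.76·e^(−0.0307·6/12) + 2.74·e^(−0.0307·12/12)
I = 3.7027 + 2.6572 = 6.3599
F = (S − I)·e^(rT) = (200.19 − 6.3599) · e^(0.0307·21/12)
= 193.8301 · e^0.053725 = 193.8301 × 1.055194 = £204.53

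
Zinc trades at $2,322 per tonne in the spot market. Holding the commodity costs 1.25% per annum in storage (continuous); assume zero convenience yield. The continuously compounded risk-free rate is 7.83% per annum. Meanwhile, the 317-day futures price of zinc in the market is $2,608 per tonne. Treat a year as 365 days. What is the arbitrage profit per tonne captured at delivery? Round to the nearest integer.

$95 per tonne

Fair futures: F* = S·e^(carry·T), with carry = (r + u) = 0.0783 + 0.0125 = 0.0908
F* = 2322 · e^(0.0908 × 317/365) = 2322 · e^0.078859 = 2322 × 1.082052 = $2512.5247
Market $2608 > fair $2512.5247: forward overpriced → cash-and-carry (buy spot, short the forward).
At maturity, profit = |F_mkt − F*| = |2608 − 2512.5247| = $95 per tonne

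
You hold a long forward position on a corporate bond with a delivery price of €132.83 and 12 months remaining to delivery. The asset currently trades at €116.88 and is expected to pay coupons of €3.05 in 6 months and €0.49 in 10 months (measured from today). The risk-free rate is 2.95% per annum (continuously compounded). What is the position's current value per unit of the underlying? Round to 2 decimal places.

-€15.57

PV(remaining coupons) I = 3.05·e^(−0.0295·6/12) + 0.49·e^(−0.0295·10/12) = 3.4834
Current forward F = (S − I)·e^(rT) = (116.88 − 3.4834)·e^(0.0295·12/12) = 113.3966 × 1.029939 = 116.7916
Value (long) = (F − K)·e^(−rT) = (116.7916 − 132.83) × 0.970931 = -15.5722
Value = -€15.57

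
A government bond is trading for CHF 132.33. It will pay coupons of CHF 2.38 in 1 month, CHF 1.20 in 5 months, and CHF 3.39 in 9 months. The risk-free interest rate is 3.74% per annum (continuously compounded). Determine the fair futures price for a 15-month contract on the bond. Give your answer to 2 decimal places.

PV(coupons) I = 2.38·e^(−0.0374·1/12) + 1.20·e^(−0.0374·5/12) + 3.39·e^(−0.0374·9/12)
I = 2.3726 + 1.1814 + 3.2962 = 6.8502
F = (S − I)·e^(rT) = (132.33 − 6.8502) · e^(0.0374·15/12)
= 125.4798 · e^0.046750 = 125.4798 × 1.047860 = CHF 131.49

CHF 131.49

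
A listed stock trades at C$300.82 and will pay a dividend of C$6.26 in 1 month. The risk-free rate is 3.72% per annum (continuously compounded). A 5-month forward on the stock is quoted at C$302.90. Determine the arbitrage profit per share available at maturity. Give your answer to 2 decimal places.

C$3.72 per share

PV(dividends) I = 6.26·e^(−0.0372·1/12) = 6.2406
Fair forward F* = (S − I)·e^(rT) = (300.82 − 6.2406)·e^0.015500 = 294.5794 × 1.015621 = 299.1810
Market C$302.90 > fair 299.1810: forward overpriced → cash-and-carry (borrow at r, buy the stock and collect the dividends, short the forward).
Profit at T = |F_mkt − F*| = |302.90 − 299.1810| = C$3.72 per share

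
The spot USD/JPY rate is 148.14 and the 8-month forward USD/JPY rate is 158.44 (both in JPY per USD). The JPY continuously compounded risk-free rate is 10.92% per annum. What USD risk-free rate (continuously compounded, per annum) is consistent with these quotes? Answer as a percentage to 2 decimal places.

F = S·e^((r_JPY − r_USD)T) ⇒ r_USD = r_JPY − ln(F/S)/T
ln(158.44/148.14) = 0.067218; /(8/12) = 0.100827
r_USD = 0.1092 − 0.100827 = 0.008373
r_USD = 0.84%

0.84%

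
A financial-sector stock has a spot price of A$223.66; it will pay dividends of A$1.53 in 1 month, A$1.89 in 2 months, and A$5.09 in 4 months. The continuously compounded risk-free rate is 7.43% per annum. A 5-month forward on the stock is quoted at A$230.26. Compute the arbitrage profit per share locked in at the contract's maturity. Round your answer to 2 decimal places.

A$8.18 per share

PV(dividends) I = 1.53·e^(−0.0743·1/12) + 1.89·e^(−0.0743·2/12) + 5.09·e^(−0.0743·4/12) = 8.3528
Fair forward F* = (S − I)·e^(rT) = (223.66 − 8.3528)·e^0.030958 = 215.3072 × 1.031442 = 222.0769
Market A$230.26 > fair 222.0769: forward overpriced → cash-and-carry (borrow at r, buy the stock and collect the dividends, short the forward).
Profit at T = |F_mkt − F*| = |230.26 − 222.0769| = A$8.18 per share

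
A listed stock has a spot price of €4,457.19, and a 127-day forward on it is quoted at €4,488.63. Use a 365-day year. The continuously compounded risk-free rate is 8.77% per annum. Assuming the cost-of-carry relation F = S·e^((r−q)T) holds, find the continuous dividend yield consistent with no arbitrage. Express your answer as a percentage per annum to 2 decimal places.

6.75%

From F = S·e^((r−q)T): (r − q) = ln(F/S)/T
ln(4488.63/4457.19) = ln(1.007054) = 0.007029
(r − q) = 0.007029 / (127/365) = 0.020201
q = r − ln(F/S)/T = 0.0877 − 0.020201 = 0.067499
q = 6.75%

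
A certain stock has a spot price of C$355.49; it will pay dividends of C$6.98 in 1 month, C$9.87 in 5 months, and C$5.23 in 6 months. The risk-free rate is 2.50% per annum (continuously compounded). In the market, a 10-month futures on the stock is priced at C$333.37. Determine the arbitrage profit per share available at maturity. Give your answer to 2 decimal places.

C$7.24 per share

PV(dividends) I = 6.98·e^(−0.0250·1/12) + 9.87·e^(−0.0250·5/12) + 5.23·e^(−0.0250·6/12) = 21.8982
Fair futures F* = (S − I)·e^(rT) = (355.49 − 21.8982)·e^0.020833 = 333.5918 × 1.021052 = 340.6146
Market C$333.37 < fair 340.6146: forward underpriced → reverse cash-and-carry (short the stock, invest proceeds at r, pay the dividends, go long the forward).
Profit at T = |F_mkt − F*| = |333.37 − 340.6146| = C$7.24 per share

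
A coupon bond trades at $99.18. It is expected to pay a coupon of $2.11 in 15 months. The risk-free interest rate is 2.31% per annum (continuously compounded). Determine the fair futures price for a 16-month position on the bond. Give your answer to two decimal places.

$100.17

PV(coupons) I = 2.11·e^(−0.0231·15/12)
I = 2.0499
F = (S − I)·e^(rT) = (99.18 − 2.0499) · e^(0.0231·16/12)
= 97.1301 · e^0.030800 = 97.1301 × 1.031279 = $100.17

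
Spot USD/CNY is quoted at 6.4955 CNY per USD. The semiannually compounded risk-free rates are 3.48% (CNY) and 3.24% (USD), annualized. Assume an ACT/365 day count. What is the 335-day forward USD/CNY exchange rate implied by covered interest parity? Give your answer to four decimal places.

By covered interest parity, F = S · (1+r_CNY/2)^(2T) / (1+r_USD/2)^(2T)
= 6.4955 × 1.032172 / 1.029938 = 6.4955 × 1.002169
F = 6.5096 CNY per USD

6.5096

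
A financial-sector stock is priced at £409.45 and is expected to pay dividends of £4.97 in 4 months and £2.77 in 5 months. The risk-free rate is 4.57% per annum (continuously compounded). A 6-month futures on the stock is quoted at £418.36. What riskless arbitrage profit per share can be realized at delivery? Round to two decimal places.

PV(dividends) I = 4.97·e^(−0.0457·4/12) + 2.77·e^(−0.0457·5/12) = 7.6126
Fair futures F* = (S − I)·e^(rT) = (409.45 − 7.6126)·e^0.022850 = 401.8374 × 1.023113 = 411.1251
Market £418.36 > fair 411.1251: forward overpriced → cash-and-carry (borrow at r, buy the stock and collect the dividends, short the forward).
Profit at T = |F_mkt − F*| = |418.36 − 411.1251| = £7.23 per share

£7.23 per share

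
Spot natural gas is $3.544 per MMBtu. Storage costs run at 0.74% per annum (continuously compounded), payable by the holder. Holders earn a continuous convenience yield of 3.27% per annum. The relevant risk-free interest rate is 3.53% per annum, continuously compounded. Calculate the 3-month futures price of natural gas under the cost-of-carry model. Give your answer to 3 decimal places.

Net carry = r + u − y = 0.0353 + 0.0074 − 0.0327 = 0.0100
F = S·e^((r+u−y)T) = 3.544 · e^(0.0100 × 3/12) = 3.544 · e^0.002500
= 3.544 × 1.002503 = $3.553 per MMBtu

$3.553 per MMBtu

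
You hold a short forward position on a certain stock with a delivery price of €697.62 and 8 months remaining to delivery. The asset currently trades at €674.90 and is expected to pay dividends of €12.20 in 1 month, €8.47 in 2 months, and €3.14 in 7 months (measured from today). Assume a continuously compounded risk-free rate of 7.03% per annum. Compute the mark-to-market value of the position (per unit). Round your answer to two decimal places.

PV(remaining dividends) I = 12.20·e^(−0.0703·1/12) + 8.47·e^(−0.0703·2/12) + 3.14·e^(−0.0703·7/12) = 23.5139
Current forward F = (S − I)·e^(rT) = (674.90 − 23.5139)·e^(0.0703·8/12) = 651.3861 × 1.047982 = 682.6409
Value (long) = (F − K)·e^(−rT) = (682.6409 − 697.62) × 0.954215 = -14.2933
Short position value = −(long value) = €14.29

€14.29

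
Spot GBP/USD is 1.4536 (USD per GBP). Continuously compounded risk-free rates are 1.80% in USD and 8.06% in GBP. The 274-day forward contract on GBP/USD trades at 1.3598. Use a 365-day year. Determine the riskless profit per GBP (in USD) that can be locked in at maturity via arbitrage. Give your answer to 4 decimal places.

Fair forward: F* = S·e^(carry·T), with carry = (r_USD − r_GBP) = 0.0180 − 0.0806 = -0.0626
F* = 1.4536 · e^(-0.0626 × 274/365) = 1.4536 · e^-0.046993 = 1.4536 × 0.954094 = 1.3869
Market 1.3598 < fair 1.3869: forward underpriced → reverse cash-and-carry (short spot, go long the forward).
At maturity, profit = |F_mkt − F*| = |1.3598 − 1.3869| = 0.0271 per GBP (in USD)

0.0271 per GBP (in USD)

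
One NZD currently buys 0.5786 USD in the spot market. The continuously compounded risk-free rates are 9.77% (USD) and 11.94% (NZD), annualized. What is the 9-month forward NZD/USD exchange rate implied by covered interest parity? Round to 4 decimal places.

F = S·e^((r_USD − r_NZD)T) = 0.5786 · e^((0.0977 − 0.1194) × 9/12)
= 0.5786 · e^-0.016275 = 0.5786 × 0.983857
F = 0.5693 USD per NZD

0.5693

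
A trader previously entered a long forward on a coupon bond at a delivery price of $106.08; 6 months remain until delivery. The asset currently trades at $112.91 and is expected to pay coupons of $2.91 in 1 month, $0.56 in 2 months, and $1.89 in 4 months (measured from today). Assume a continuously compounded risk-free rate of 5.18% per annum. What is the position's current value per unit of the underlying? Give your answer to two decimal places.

$4.23

PV(remaining coupons) I = 2.91·e^(−0.0518·1/12) + 0.56·e^(−0.0518·2/12) + 1.89·e^(−0.0518·4/12) = 5.3103
Current forward F = (S − I)·e^(rT) = (112.91 − 5.3103)·e^(0.0518·6/12) = 107.5997 × 1.026238 = 110.4229
Value (long) = (F − K)·e^(−rT) = (110.4229 − 106.08) × 0.974433 = 4.2319
Value = $4.23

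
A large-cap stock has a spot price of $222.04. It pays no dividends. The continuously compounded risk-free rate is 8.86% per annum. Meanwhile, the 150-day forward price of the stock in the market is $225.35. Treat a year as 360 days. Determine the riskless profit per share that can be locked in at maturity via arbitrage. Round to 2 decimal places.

$5.04 per share

Fair forward: F* = S·e^(carry·T), with carry = r = 0.0886
F* = 222.04 · e^(0.0886 × 150/360) = 222.04 · e^0.036917 = 222.04 × 1.037607 = $230.3903
Market $225.35 < fair $230.3903: forward underpriced → reverse cash-and-carry (short spot, go long the forward).
At maturity, profit = |F_mkt − F*| = |225.35 − 230.3903| = $5.04 per share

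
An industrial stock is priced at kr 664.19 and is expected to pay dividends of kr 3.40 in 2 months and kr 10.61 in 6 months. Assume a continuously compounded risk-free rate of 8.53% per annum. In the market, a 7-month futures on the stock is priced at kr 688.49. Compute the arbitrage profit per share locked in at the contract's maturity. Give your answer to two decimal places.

kr 4.62 per share

PV(dividends) I = 3.40·e^(−0.0853·2/12) + 10.61·e^(−0.0853·6/12) = 13.5190
Fair futures F* = (S − I)·e^(rT) = (664.19 − 13.5190)·e^0.049758 = 650.6710 × 1.051017 = 683.8663
Market kr 688.49 > fair 683.8663: forward overpriced → cash-and-carry (borrow at r, buy the stock and collect the dividends, short the forward).
Profit at T = |F_mkt − F*| = |688.49 − 683.8663| = kr 4.62 per share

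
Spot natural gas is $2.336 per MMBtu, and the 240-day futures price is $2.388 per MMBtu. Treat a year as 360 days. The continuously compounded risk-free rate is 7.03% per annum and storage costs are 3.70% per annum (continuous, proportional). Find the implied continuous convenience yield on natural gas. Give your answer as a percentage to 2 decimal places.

F = S·e^((r+u−y)T) ⇒ (r+u−y) = ln(F/S)/T
ln(2.388/2.336) = 0.022016; /T ⇒ 0.033024
y = r + u − ln(F/S)/T = 0.0703 + 0.0370 − 0.033024 = 0.074276
y = 7.43%

7.43%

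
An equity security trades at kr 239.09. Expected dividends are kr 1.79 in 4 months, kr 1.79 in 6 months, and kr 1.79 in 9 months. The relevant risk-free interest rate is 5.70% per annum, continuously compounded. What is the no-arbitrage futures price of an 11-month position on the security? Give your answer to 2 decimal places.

PV(dividends) I = 1.79·e^(−0.0570·4/12) + 1.79·e^(−0.0570·6/12) + 1.79·e^(−0.0570·9/12)
I = 1.7563 + 1.7397 + 1.7151 = 5.2111
F = (S − I)·e^(rT) = (239.09 − 5.2111) · e^(0.0570·11/12)
= 233.8789 · e^0.052250 = 233.8789 × 1.053639 = kr 246.42

kr 246.42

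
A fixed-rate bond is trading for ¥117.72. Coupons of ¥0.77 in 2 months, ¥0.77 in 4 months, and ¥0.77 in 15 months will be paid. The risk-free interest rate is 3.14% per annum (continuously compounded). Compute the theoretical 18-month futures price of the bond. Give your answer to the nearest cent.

¥121.02

PV(coupons) I = 0.77·e^(−0.0314·2/12) + 0.77·e^(−0.0314·4/12) + 0.77·e^(−0.0314·15/12)
I = 0.7660 + 0.7620 + 0.7404 = 2.2684
F = (S − I)·e^(rT) = (117.72 − 2.2684) · e^(0.0314·18/12)
= 115.4516 · e^0.047100 = 115.4516 × 1.048227 = ¥121.02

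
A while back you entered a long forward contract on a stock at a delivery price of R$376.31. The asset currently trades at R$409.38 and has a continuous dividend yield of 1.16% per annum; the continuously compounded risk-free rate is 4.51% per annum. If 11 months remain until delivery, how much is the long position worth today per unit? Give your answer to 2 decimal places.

Current fair forward for the remaining 11 months: F = S·e^((r − q)·T), (r − q) = 0.0451 − 0.0116 = 0.0335
F = 409.38 · e^(0.0335 × 11/12) = 409.38 × 1.031185 = 422.1465
Value of long forward = (F − K)·e^(−rT) = (422.1465 − 376.31) · e^(−0.0451·11/12)
= 45.8365 × 0.959501 = 43.98

R$43.98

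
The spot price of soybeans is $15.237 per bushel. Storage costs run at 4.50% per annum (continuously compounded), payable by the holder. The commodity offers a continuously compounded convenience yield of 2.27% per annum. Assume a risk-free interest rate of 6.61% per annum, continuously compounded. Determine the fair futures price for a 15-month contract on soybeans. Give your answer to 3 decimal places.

Net carry = r + u − y = 0.0661 + 0.0450 − 0.0227 = 0.0884
F = S·e^((r+u−y)T) = 15.237 · e^(0.0884 × 15/12) = 15.237 · e^0.110500
= 15.237 × 1.116836 = $17.017 per bushel

$17.017 per bushel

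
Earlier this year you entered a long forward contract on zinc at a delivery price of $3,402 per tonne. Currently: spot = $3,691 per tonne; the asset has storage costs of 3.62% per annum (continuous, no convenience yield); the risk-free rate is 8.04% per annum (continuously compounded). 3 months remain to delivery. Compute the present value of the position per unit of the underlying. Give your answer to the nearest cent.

Current fair forward for the remaining 3 months: F = S·e^((r + u)·T), (r + u) = 0.0804 + 0.0362 = 0.1166
F = 3691 · e^(0.1166 × 3/12) = 3691 × 1.02957902 = 3800.1762
Value of long forward = (F − K)·e^(−rT) = (3800.1762 − 3402) · e^(−0.0804·3/12)
= 398.1762 × 0.98010066 = 390.25

$390.25 per tonne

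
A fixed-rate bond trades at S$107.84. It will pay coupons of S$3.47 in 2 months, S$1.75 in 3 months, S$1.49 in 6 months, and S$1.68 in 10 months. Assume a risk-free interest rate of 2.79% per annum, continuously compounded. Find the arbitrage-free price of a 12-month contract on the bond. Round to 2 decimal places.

S$102.35

PV(coupons) I = 3.47·e^(−0.0279·2/12) + 1.75·e^(−0.0279·3/12) + 1.49·e^(−0.0279·6/12) + 1.68·e^(−0.0279·10/12)
I = 3.4539 + 1.7378 + 1.4694 + 1.6414 = 8.3025
F = (S − I)·e^(rT) = (107.84 − 8.3025) · e^(0.0279·12/12)
= 99.5375 · e^0.027900 = 99.5375 × 1.028293 = S$102.35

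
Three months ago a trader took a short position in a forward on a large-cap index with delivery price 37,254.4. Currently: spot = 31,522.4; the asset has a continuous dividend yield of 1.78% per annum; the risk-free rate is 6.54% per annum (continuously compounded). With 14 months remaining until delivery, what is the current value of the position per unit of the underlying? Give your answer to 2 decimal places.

Current fair forward for the remaining 14 months: F = S·e^((r − q)·T), (r − q) = 0.0654 − 0.0178 = 0.0476
F = 31522.4 · e^(0.0476 × 14/12) = 31522.4 × 1.05710425 = 33322.4630
Value of long forward = (F − K)·e^(−rT) = (33322.4630 − 37254.4) · e^(−0.0654·14/12)
= -3931.9370 × 0.92653820 = -3643.09
Short position value = −(long value) = 3643.09

3643.09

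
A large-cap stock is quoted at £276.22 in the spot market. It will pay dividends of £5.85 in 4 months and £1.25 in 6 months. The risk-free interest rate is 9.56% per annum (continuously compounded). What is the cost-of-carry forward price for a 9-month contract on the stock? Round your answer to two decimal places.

PV(dividends) I = 5.85·e^(−0.0956·4/12) + 1.25·e^(−0.0956·6/12)
I = 5.6665 + 1.1917 = 6.8582
F = (S − I)·e^(rT) = (276.22 − 6.8582) · e^(0.0956·9/12)
= 269.3618 · e^0.071700 = 269.3618 × 1.074333 = £289.38

£289.38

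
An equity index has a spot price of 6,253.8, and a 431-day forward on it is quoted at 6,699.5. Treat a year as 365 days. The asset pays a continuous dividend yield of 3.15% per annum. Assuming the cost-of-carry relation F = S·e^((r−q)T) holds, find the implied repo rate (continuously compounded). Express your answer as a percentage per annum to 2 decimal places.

8.98%

From F = S·e^((r−q)T): (r − q) = ln(F/S)/T
ln(6699.5/6253.8) = ln(1.071269) = 0.068844
(r − q) = 0.068844 / (431/365) = 0.058302
r = ln(F/S)/T + q = 0.058302 + 0.0315 = 0.089802
r = 8.98%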